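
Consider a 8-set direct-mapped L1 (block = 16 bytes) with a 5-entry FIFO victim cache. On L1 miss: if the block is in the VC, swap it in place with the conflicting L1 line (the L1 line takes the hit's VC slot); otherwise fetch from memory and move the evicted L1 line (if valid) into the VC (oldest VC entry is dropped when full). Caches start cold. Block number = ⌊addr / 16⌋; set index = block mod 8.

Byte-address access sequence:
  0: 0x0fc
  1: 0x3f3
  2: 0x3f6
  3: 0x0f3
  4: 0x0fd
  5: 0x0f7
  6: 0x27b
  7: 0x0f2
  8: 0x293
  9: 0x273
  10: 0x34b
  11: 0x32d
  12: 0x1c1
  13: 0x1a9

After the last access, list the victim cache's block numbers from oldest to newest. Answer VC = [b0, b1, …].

VC = [63, 15, 52, 50]

  [0] addr=0xfc blk=15 s=7: MISS | VC []
  [1] addr=0x3f3 blk=63 s=7: MISS | VC [15]
  [2] addr=0x3f6 blk=63 s=7: L1-HIT | VC [15]
  [3] addr=0xf3 blk=15 s=7: VC-HIT | VC [63]
  [4] addr=0xfd blk=15 s=7: L1-HIT | VC [63]
  [5] addr=0xf7 blk=15 s=7: L1-HIT | VC [63]
  [6] addr=0x27b blk=39 s=7: MISS | VC [63, 15]
  [7] addr=0xf2 blk=15 s=7: VC-HIT | VC [63, 39]
  [8] addr=0x293 blk=41 s=1: MISS | VC [63, 39]
  [9] addr=0x273 blk=39 s=7: VC-HIT | VC [63, 15]
  [10] addr=0x34b blk=52 s=4: MISS | VC [63, 15]
  [11] addr=0x32d blk=50 s=2: MISS | VC [63, 15]
  [12] addr=0x1c1 blk=28 s=4: MISS | VC [63, 15, 52]
  [13] addr=0x1a9 blk=26 s=2: MISS | VC [63, 15, 52, 50]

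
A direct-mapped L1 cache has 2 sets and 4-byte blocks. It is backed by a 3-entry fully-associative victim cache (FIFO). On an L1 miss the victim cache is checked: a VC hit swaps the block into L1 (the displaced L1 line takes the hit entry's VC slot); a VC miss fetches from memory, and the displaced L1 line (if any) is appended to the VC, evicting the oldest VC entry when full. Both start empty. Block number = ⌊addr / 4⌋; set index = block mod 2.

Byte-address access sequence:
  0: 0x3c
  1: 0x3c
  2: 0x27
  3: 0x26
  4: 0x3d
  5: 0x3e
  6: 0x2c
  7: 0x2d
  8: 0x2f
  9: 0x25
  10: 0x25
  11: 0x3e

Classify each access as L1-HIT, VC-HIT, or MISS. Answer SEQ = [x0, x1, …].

0: 0x3c (blk 15, set 1) → MISS  vc=[]
1: 0x3c (blk 15, set 1) → L1-HIT  vc=[]
2: 0x27 (blk 9, set 1) → MISS  vc=[15]
3: 0x26 (blk 9, set 1) → L1-HIT  vc=[15]
4: 0x3d (blk 15, set 1) → VC-HIT  vc=[9]
5: 0x3e (blk 15, set 1) → L1-HIT  vc=[9]
6: 0x2c (blk 11, set 1) → MISS  vc=[9, 15]
7: 0x2d (blk 11, set 1) → L1-HIT  vc=[9, 15]
8: 0x2f (blk 11, set 1) → L1-HIT  vc=[9, 15]
9: 0x25 (blk 9, set 1) → VC-HIT  vc=[11, 15]
10: 0x25 (blk 9, set 1) → L1-HIT  vc=[11, 15]
11: 0x3e (blk 15, set 1) → VC-HIT  vc=[11, 9]

SEQ = [MISS, L1-HIT, MISS, L1-HIT, VC-HIT, L1-HIT, MISS, L1-HIT, L1-HIT, VC-HIT, L1-HIT, VC-HIT]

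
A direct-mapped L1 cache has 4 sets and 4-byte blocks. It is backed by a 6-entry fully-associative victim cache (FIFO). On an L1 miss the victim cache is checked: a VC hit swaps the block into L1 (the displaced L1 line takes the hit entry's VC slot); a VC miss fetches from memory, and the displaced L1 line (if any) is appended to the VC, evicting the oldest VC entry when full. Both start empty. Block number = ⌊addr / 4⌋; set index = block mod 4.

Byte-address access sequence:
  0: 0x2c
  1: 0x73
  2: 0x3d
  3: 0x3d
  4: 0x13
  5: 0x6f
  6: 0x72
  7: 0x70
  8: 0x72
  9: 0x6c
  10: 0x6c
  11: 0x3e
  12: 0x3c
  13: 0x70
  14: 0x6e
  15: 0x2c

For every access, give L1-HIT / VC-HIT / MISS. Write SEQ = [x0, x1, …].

#0 0x2c→b11/s3 MISS; vc=[]
#1 0x73→b28/s0 MISS; vc=[]
#2 0x3d→b15/s3 MISS; vc=[11]
#3 0x3d→b15/s3 L1-HIT; vc=[11]
#4 0x13→b4/s0 MISS; vc=[11,28]
#5 0x6f→b27/s3 MISS; vc=[11,28,15]
#6 0x72→b28/s0 VC-HIT; vc=[11,4,15]
#7 0x70→b28/s0 L1-HIT; vc=[11,4,15]
#8 0x72→b28/s0 L1-HIT; vc=[11,4,15]
#9 0x6c→b27/s3 L1-HIT; vc=[11,4,15]
#10 0x6c→b27/s3 L1-HIT; vc=[11,4,15]
#11 0x3e→b15/s3 VC-HIT; vc=[11,4,27]
#12 0x3c→b15/s3 L1-HIT; vc=[11,4,27]
#13 0x70→b28/s0 L1-HIT; vc=[11,4,27]
#14 0x6e→b27/s3 VC-HIT; vc=[11,4,15]
#15 0x2c→b11/s3 VC-HIT; vc=[27,4,15]

SEQ = [MISS, MISS, MISS, L1-HIT, MISS, MISS, VC-HIT, L1-HIT, L1-HIT, L1-HIT, L1-HIT, VC-HIT, L1-HIT, L1-HIT, VC-HIT, VC-HIT]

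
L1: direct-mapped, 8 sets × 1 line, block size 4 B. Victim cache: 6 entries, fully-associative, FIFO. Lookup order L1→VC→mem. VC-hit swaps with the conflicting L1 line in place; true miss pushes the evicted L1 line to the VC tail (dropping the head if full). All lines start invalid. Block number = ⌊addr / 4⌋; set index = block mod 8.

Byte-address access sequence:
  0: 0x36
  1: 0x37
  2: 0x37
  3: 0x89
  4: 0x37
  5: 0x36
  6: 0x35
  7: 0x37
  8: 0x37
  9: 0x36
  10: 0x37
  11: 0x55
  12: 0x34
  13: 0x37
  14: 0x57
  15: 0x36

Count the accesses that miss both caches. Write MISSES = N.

  [0] addr=0x36 blk=13 s=5: MISS | VC []
  [1] addr=0x37 blk=13 s=5: L1-HIT | VC []
  [2] addr=0x37 blk=13 s=5: L1-HIT | VC []
  [3] addr=0x89 blk=34 s=2: MISS | VC []
  [4] addr=0x37 blk=13 s=5: L1-HIT | VC []
  [5] addr=0x36 blk=13 s=5: L1-HIT | VC []
  [6] addr=0x35 blk=13 s=5: L1-HIT | VC []
  [7] addr=0x37 blk=13 s=5: L1-HIT | VC []
  [8] addr=0x37 blk=13 s=5: L1-HIT | VC []
  [9] addr=0x36 blk=13 s=5: L1-HIT | VC []
  [10] addr=0x37 blk=13 s=5: L1-HIT | VC []
  [11] addr=0x55 blk=21 s=5: MISS | VC [13]
  [12] addr=0x34 blk=13 s=5: VC-HIT | VC [21]
  [13] addr=0x37 blk=13 s=5: L1-HIT | VC [21]
  [14] addr=0x57 blk=21 s=5: VC-HIT | VC [13]
  [15] addr=0x36 blk=13 s=5: VC-HIT | VC [21]

MISSES = 3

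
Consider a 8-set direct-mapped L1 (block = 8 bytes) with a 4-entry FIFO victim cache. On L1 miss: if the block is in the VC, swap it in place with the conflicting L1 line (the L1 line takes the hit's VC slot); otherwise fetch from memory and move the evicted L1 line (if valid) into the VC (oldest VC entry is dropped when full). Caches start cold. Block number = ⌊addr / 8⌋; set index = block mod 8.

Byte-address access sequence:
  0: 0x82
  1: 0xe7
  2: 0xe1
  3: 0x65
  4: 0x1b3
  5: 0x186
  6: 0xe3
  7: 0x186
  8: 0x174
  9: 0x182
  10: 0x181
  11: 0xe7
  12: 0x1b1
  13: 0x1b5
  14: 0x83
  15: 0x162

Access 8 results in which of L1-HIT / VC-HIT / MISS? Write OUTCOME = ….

  [0] addr=0x82 blk=16 s=0: MISS | VC []
  [1] addr=0xe7 blk=28 s=4: MISS | VC []
  [2] addr=0xe1 blk=28 s=4: L1-HIT | VC []
  [3] addr=0x65 blk=12 s=4: MISS | VC [28]
  [4] addr=0x1b3 blk=54 s=6: MISS | VC [28]
  [5] addr=0x186 blk=48 s=0: MISS | VC [28, 16]
  [6] addr=0xe3 blk=28 s=4: VC-HIT | VC [12, 16]
  [7] addr=0x186 blk=48 s=0: L1-HIT | VC [12, 16]
  [8] addr=0x174 blk=46 s=6: MISS | VC [12, 16, 54]
  [9] addr=0x182 blk=48 s=0: L1-HIT | VC [12, 16, 54]
  [10] addr=0x181 blk=48 s=0: L1-HIT | VC [12, 16, 54]
  [11] addr=0xe7 blk=28 s=4: L1-HIT | VC [12, 16, 54]
  [12] addr=0x1b1 blk=54 s=6: VC-HIT | VC [12, 16, 46]
  [13] addr=0x1b5 blk=54 s=6: L1-HIT | VC [12, 16, 46]
  [14] addr=0x83 blk=16 s=0: VC-HIT | VC [12, 48, 46]
  [15] addr=0x162 blk=44 s=4: MISS | VC [12, 48, 46, 28]

OUTCOME = MISS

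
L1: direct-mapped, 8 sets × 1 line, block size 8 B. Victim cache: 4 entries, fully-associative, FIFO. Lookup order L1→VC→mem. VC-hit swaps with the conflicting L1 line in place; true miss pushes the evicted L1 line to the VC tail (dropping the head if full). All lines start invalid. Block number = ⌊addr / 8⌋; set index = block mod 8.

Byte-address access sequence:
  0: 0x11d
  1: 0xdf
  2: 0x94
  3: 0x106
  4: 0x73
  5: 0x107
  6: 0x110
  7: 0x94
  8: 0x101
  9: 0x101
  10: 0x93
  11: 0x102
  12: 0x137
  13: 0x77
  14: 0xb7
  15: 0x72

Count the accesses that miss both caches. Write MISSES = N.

MISSES = 8

  [0] addr=0x11d blk=35 s=3: MISS | VC []
  [1] addr=0xdf blk=27 s=3: MISS | VC [35]
  [2] addr=0x94 blk=18 s=2: MISS | VC [35]
  [3] addr=0x106 blk=32 s=0: MISS | VC [35]
  [4] addr=0x73 blk=14 s=6: MISS | VC [35]
  [5] addr=0x107 blk=32 s=0: L1-HIT | VC [35]
  [6] addr=0x110 blk=34 s=2: MISS | VC [35, 18]
  [7] addr=0x94 blk=18 s=2: VC-HIT | VC [35, 34]
  [8] addr=0x101 blk=32 s=0: L1-HIT | VC [35, 34]
  [9] addr=0x101 blk=32 s=0: L1-HIT | VC [35, 34]
  [10] addr=0x93 blk=18 s=2: L1-HIT | VC [35, 34]
  [11] addr=0x102 blk=32 s=0: L1-HIT | VC [35, 34]
  [12] addr=0x137 blk=38 s=6: MISS | VC [35, 34, 14]
  [13] addr=0x77 blk=14 s=6: VC-HIT | VC [35, 34, 38]
  [14] addr=0xb7 blk=22 s=6: MISS | VC [35, 34, 38, 14]
  [15] addr=0x72 blk=14 s=6: VC-HIT | VC [35, 34, 38, 22]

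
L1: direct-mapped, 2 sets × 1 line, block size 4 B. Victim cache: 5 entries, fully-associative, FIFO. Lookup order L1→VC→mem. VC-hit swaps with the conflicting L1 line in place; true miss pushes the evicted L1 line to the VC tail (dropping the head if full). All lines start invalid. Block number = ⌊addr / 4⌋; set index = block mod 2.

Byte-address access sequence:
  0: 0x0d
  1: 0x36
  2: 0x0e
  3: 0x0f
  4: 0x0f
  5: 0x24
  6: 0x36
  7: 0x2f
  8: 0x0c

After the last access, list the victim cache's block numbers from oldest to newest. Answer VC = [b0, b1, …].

VC = [9, 11, 13]

#0 0xd→b3/s1 MISS; vc=[]
#1 0x36→b13/s1 MISS; vc=[3]
#2 0xe→b3/s1 VC-HIT; vc=[13]
#3 0xf→b3/s1 L1-HIT; vc=[13]
#4 0xf→b3/s1 L1-HIT; vc=[13]
#5 0x24→b9/s1 MISS; vc=[13,3]
#6 0x36→b13/s1 VC-HIT; vc=[9,3]
#7 0x2f→b11/s1 MISS; vc=[9,3,13]
#8 0xc→b3/s1 VC-HIT; vc=[9,11,13]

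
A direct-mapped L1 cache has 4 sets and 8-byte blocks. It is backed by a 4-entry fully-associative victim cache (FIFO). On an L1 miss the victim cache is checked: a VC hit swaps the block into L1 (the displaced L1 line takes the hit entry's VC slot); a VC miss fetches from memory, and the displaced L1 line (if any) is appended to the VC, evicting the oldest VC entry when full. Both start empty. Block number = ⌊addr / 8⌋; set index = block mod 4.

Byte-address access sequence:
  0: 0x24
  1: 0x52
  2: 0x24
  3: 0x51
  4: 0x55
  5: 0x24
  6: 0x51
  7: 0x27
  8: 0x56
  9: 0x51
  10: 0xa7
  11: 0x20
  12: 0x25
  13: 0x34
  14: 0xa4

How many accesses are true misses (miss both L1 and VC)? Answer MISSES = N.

  [0] addr=0x24 blk=4 s=0: MISS | VC []
  [1] addr=0x52 blk=10 s=2: MISS | VC []
  [2] addr=0x24 blk=4 s=0: L1-HIT | VC []
  [3] addr=0x51 blk=10 s=2: L1-HIT | VC []
  [4] addr=0x55 blk=10 s=2: L1-HIT | VC []
  [5] addr=0x24 blk=4 s=0: L1-HIT | VC []
  [6] addr=0x51 blk=10 s=2: L1-HIT | VC []
  [7] addr=0x27 blk=4 s=0: L1-HIT | VC []
  [8] addr=0x56 blk=10 s=2: L1-HIT | VC []
  [9] addr=0x51 blk=10 s=2: L1-HIT | VC []
  [10] addr=0xa7 blk=20 s=0: MISS | VC [4]
  [11] addr=0x20 blk=4 s=0: VC-HIT | VC [20]
  [12] addr=0x25 blk=4 s=0: L1-HIT | VC [20]
  [13] addr=0x34 blk=6 s=2: MISS | VC [20, 10]
  [14] addr=0xa4 blk=20 s=0: VC-HIT | VC [4, 10]

MISSES = 4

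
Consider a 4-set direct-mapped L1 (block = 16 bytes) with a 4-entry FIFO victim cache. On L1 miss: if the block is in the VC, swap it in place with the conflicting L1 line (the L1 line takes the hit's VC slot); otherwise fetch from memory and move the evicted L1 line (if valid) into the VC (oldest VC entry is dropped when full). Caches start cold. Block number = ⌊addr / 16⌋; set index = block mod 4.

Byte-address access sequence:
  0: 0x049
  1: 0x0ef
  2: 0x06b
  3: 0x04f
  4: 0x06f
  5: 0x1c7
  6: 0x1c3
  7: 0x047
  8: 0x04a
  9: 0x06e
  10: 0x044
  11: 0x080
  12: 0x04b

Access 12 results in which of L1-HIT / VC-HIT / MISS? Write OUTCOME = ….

OUTCOME = VC-HIT

0: 0x49 (blk 4, set 0) → MISS  vc=[]
1: 0xef (blk 14, set 2) → MISS  vc=[]
2: 0x6b (blk 6, set 2) → MISS  vc=[14]
3: 0x4f (blk 4, set 0) → L1-HIT  vc=[14]
4: 0x6f (blk 6, set 2) → L1-HIT  vc=[14]
5: 0x1c7 (blk 28, set 0) → MISS  vc=[14, 4]
6: 0x1c3 (blk 28, set 0) → L1-HIT  vc=[14, 4]
7: 0x47 (blk 4, set 0) → VC-HIT  vc=[14, 28]
8: 0x4a (blk 4, set 0) → L1-HIT  vc=[14, 28]
9: 0x6e (blk 6, set 2) → L1-HIT  vc=[14, 28]
10: 0x44 (blk 4, set 0) → L1-HIT  vc=[14, 28]
11: 0x80 (blk 8, set 0) → MISS  vc=[14, 28, 4]
12: 0x4b (blk 4, set 0) → VC-HIT  vc=[14, 28, 8]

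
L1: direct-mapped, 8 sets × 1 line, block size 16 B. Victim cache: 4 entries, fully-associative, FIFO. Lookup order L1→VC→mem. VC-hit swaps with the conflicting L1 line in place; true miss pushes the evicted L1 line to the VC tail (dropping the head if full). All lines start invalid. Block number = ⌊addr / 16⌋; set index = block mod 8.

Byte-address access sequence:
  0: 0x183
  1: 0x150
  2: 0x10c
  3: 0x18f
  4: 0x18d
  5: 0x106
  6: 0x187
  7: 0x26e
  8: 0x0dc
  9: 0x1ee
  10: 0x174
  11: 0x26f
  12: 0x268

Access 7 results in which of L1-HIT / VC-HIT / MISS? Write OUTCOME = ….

OUTCOME = MISS

0: 0x183 (blk 24, set 0) → MISS  vc=[]
1: 0x150 (blk 21, set 5) → MISS  vc=[]
2: 0x10c (blk 16, set 0) → MISS  vc=[24]
3: 0x18f (blk 24, set 0) → VC-HIT  vc=[16]
4: 0x18d (blk 24, set 0) → L1-HIT  vc=[16]
5: 0x106 (blk 16, set 0) → VC-HIT  vc=[24]
6: 0x187 (blk 24, set 0) → VC-HIT  vc=[16]
7: 0x26e (blk 38, set 6) → MISS  vc=[16]
8: 0xdc (blk 13, set 5) → MISS  vc=[16, 21]
9: 0x1ee (blk 30, set 6) → MISS  vc=[16, 21, 38]
10: 0x174 (blk 23, set 7) → MISS  vc=[16, 21, 38]
11: 0x26f (blk 38, set 6) → VC-HIT  vc=[16, 21, 30]
12: 0x268 (blk 38, set 6) → L1-HIT  vc=[16, 21, 30]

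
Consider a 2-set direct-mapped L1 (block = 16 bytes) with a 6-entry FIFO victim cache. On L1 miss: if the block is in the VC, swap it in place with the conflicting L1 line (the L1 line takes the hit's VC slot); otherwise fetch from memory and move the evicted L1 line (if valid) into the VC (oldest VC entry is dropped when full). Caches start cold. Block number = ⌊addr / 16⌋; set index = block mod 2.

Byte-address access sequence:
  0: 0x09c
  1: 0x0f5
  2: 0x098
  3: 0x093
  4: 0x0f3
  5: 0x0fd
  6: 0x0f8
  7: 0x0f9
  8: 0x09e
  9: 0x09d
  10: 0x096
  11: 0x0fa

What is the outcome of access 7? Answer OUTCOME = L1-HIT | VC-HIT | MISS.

OUTCOME = L1-HIT

  [0] addr=0x9c blk=9 s=1: MISS | VC []
  [1] addr=0xf5 blk=15 s=1: MISS | VC [9]
  [2] addr=0x98 blk=9 s=1: VC-HIT | VC [15]
  [3] addr=0x93 blk=9 s=1: L1-HIT | VC [15]
  [4] addr=0xf3 blk=15 s=1: VC-HIT | VC [9]
  [5] addr=0xfd blk=15 s=1: L1-HIT | VC [9]
  [6] addr=0xf8 blk=15 s=1: L1-HIT | VC [9]
  [7] addr=0xf9 blk=15 s=1: L1-HIT | VC [9]
  [8] addr=0x9e blk=9 s=1: VC-HIT | VC [15]
  [9] addr=0x9d blk=9 s=1: L1-HIT | VC [15]
  [10] addr=0x96 blk=9 s=1: L1-HIT | VC [15]
  [11] addr=0xfa blk=15 s=1: VC-HIT | VC [9]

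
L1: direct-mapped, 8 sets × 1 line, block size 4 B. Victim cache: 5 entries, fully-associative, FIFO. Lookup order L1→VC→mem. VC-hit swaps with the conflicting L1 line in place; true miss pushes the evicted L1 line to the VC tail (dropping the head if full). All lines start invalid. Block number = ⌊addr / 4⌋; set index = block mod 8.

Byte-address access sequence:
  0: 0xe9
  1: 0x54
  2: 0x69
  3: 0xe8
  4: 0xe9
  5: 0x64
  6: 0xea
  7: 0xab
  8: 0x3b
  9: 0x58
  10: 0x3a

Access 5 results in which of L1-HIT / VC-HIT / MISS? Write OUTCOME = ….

OUTCOME = MISS

  [0] addr=0xe9 blk=58 s=2: MISS | VC []
  [1] addr=0x54 blk=21 s=5: MISS | VC []
  [2] addr=0x69 blk=26 s=2: MISS | VC [58]
  [3] addr=0xe8 blk=58 s=2: VC-HIT | VC [26]
  [4] addr=0xe9 blk=58 s=2: L1-HIT | VC [26]
  [5] addr=0x64 blk=25 s=1: MISS | VC [26]
  [6] addr=0xea blk=58 s=2: L1-HIT | VC [26]
  [7] addr=0xab blk=42 s=2: MISS | VC [26, 58]
  [8] addr=0x3b blk=14 s=6: MISS | VC [26, 58]
  [9] addr=0x58 blk=22 s=6: MISS | VC [26, 58, 14]
  [10] addr=0x3a blk=14 s=6: VC-HIT | VC [26, 58, 22]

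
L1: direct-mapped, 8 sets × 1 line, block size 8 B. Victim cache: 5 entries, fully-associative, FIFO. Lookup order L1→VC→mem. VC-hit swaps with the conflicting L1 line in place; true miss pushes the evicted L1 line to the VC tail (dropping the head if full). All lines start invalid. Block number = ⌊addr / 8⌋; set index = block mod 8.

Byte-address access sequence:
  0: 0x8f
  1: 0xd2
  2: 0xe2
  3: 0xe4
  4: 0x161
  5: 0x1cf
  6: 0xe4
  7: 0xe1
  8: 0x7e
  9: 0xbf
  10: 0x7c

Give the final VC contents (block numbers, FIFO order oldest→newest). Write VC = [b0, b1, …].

0: 0x8f (blk 17, set 1) → MISS  vc=[]
1: 0xd2 (blk 26, set 2) → MISS  vc=[]
2: 0xe2 (blk 28, set 4) → MISS  vc=[]
3: 0xe4 (blk 28, set 4) → L1-HIT  vc=[]
4: 0x161 (blk 44, set 4) → MISS  vc=[28]
5: 0x1cf (blk 57, set 1) → MISS  vc=[28, 17]
6: 0xe4 (blk 28, set 4) → VC-HIT  vc=[44, 17]
7: 0xe1 (blk 28, set 4) → L1-HIT  vc=[44, 17]
8: 0x7e (blk 15, set 7) → MISS  vc=[44, 17]
9: 0xbf (blk 23, set 7) → MISS  vc=[44, 17, 15]
10: 0x7c (blk 15, set 7) → VC-HIT  vc=[44, 17, 23]

VC = [44, 17, 23]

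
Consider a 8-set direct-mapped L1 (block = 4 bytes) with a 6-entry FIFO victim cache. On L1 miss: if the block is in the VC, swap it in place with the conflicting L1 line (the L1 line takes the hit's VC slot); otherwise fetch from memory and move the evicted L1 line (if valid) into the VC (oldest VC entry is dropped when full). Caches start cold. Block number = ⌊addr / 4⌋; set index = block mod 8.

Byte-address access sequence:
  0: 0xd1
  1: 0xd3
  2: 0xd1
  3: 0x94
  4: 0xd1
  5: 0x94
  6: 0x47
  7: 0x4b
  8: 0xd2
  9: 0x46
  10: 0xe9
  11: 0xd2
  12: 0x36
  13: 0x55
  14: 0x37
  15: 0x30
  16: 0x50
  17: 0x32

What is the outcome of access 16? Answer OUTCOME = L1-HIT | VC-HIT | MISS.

OUTCOME = MISS

0: 0xd1 (blk 52, set 4) → MISS  vc=[]
1: 0xd3 (blk 52, set 4) → L1-HIT  vc=[]
2: 0xd1 (blk 52, set 4) → L1-HIT  vc=[]
3: 0x94 (blk 37, set 5) → MISS  vc=[]
4: 0xd1 (blk 52, set 4) → L1-HIT  vc=[]
5: 0x94 (blk 37, set 5) → L1-HIT  vc=[]
6: 0x47 (blk 17, set 1) → MISS  vc=[]
7: 0x4b (blk 18, set 2) → MISS  vc=[]
8: 0xd2 (blk 52, set 4) → L1-HIT  vc=[]
9: 0x46 (blk 17, set 1) → L1-HIT  vc=[]
10: 0xe9 (blk 58, set 2) → MISS  vc=[18]
11: 0xd2 (blk 52, set 4) → L1-HIT  vc=[18]
12: 0x36 (blk 13, set 5) → MISS  vc=[18, 37]
13: 0x55 (blk 21, set 5) → MISS  vc=[18, 37, 13]
14: 0x37 (blk 13, set 5) → VC-HIT  vc=[18, 37, 21]
15: 0x30 (blk 12, set 4) → MISS  vc=[18, 37, 21, 52]
16: 0x50 (blk 20, set 4) → MISS  vc=[18, 37, 21, 52, 12]
17: 0x32 (blk 12, set 4) → VC-HIT  vc=[18, 37, 21, 52, 20]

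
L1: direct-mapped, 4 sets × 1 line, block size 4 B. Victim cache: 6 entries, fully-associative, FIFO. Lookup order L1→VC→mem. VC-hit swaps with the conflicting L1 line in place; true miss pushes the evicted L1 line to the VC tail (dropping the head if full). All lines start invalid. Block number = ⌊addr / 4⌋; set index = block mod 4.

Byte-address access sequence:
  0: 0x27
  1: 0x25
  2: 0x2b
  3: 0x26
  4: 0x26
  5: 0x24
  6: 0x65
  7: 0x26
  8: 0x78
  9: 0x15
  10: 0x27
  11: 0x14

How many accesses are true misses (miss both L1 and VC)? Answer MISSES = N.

#0 0x27→b9/s1 MISS; vc=[]
#1 0x25→b9/s1 L1-HIT; vc=[]
#2 0x2b→b10/s2 MISS; vc=[]
#3 0x26→b9/s1 L1-HIT; vc=[]
#4 0x26→b9/s1 L1-HIT; vc=[]
#5 0x24→b9/s1 L1-HIT; vc=[]
#6 0x65→b25/s1 MISS; vc=[9]
#7 0x26→b9/s1 VC-HIT; vc=[25]
#8 0x78→b30/s2 MISS; vc=[25,10]
#9 0x15→b5/s1 MISS; vc=[25,10,9]
#10 0x27→b9/s1 VC-HIT; vc=[25,10,5]
#11 0x14→b5/s1 VC-HIT; vc=[25,10,9]

MISSES = 5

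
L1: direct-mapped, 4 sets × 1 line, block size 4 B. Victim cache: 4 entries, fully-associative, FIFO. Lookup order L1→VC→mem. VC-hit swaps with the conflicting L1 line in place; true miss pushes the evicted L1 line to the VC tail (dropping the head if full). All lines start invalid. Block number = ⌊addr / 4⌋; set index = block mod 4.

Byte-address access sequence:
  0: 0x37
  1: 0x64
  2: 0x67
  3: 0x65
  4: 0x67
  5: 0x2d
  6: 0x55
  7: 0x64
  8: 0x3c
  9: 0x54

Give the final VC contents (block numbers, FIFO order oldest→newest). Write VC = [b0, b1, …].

VC = [13, 25, 11]

0: 0x37 (blk 13, set 1) → MISS  vc=[]
1: 0x64 (blk 25, set 1) → MISS  vc=[13]
2: 0x67 (blk 25, set 1) → L1-HIT  vc=[13]
3: 0x65 (blk 25, set 1) → L1-HIT  vc=[13]
4: 0x67 (blk 25, set 1) → L1-HIT  vc=[13]
5: 0x2d (blk 11, set 3) → MISS  vc=[13]
6: 0x55 (blk 21, set 1) → MISS  vc=[13, 25]
7: 0x64 (blk 25, set 1) → VC-HIT  vc=[13, 21]
8: 0x3c (blk 15, set 3) → MISS  vc=[13, 21, 11]
9: 0x54 (blk 21, set 1) → VC-HIT  vc=[13, 25, 11]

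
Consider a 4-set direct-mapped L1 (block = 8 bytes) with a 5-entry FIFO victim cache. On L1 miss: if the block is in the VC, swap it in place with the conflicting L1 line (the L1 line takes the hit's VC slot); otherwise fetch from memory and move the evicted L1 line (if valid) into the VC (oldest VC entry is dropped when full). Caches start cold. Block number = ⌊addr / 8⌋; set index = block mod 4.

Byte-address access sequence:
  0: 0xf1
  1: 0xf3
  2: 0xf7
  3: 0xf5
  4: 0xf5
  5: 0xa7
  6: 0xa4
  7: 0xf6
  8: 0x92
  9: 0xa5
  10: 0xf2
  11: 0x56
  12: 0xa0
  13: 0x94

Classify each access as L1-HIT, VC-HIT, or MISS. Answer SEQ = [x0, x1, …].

#0 0xf1→b30/s2 MISS; vc=[]
#1 0xf3→b30/s2 L1-HIT; vc=[]
#2 0xf7→b30/s2 L1-HIT; vc=[]
#3 0xf5→b30/s2 L1-HIT; vc=[]
#4 0xf5→b30/s2 L1-HIT; vc=[]
#5 0xa7→b20/s0 MISS; vc=[]
#6 0xa4→b20/s0 L1-HIT; vc=[]
#7 0xf6→b30/s2 L1-HIT; vc=[]
#8 0x92→b18/s2 MISS; vc=[30]
#9 0xa5→b20/s0 L1-HIT; vc=[30]
#10 0xf2→b30/s2 VC-HIT; vc=[18]
#11 0x56→b10/s2 MISS; vc=[18,30]
#12 0xa0→b20/s0 L1-HIT; vc=[18,30]
#13 0x94→b18/s2 VC-HIT; vc=[10,30]

SEQ = [MISS, L1-HIT, L1-HIT, L1-HIT, L1-HIT, MISS, L1-HIT, L1-HIT, MISS, L1-HIT, VC-HIT, MISS, L1-HIT, VC-HIT]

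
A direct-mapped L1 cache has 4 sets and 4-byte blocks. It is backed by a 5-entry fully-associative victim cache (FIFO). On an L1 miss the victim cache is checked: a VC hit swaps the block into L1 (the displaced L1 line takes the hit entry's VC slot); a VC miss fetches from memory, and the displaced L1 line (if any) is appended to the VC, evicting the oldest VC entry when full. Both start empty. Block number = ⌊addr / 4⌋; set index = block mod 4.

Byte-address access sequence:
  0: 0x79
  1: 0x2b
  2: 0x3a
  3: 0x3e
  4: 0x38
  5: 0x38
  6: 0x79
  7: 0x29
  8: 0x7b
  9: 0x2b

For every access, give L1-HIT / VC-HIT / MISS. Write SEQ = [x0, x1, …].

SEQ = [MISS, MISS, MISS, MISS, L1-HIT, L1-HIT, VC-HIT, VC-HIT, VC-HIT, VC-HIT]

  [0] addr=0x79 blk=30 s=2: MISS | VC []
  [1] addr=0x2b blk=10 s=2: MISS | VC [30]
  [2] addr=0x3a blk=14 s=2: MISS | VC [30, 10]
  [3] addr=0x3e blk=15 s=3: MISS | VC [30, 10]
  [4] addr=0x38 blk=14 s=2: L1-HIT | VC [30, 10]
  [5] addr=0x38 blk=14 s=2: L1-HIT | VC [30, 10]
  [6] addr=0x79 blk=30 s=2: VC-HIT | VC [14, 10]
  [7] addr=0x29 blk=10 s=2: VC-HIT | VC [14, 30]
  [8] addr=0x7b blk=30 s=2: VC-HIT | VC [14, 10]
  [9] addr=0x2b blk=10 s=2: VC-HIT | VC [14, 30]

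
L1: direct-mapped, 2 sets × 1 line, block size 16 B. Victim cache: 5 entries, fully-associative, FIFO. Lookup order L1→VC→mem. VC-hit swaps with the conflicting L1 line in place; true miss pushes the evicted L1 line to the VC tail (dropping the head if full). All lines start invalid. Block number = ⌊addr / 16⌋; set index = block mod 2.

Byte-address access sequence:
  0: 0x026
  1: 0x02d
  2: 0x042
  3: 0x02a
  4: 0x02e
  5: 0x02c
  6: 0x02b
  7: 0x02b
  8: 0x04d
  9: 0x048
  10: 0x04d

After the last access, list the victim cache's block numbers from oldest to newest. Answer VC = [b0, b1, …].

  [0] addr=0x26 blk=2 s=0: MISS | VC []
  [1] addr=0x2d blk=2 s=0: L1-HIT | VC []
  [2] addr=0x42 blk=4 s=0: MISS | VC [2]
  [3] addr=0x2a blk=2 s=0: VC-HIT | VC [4]
  [4] addr=0x2e blk=2 s=0: L1-HIT | VC [4]
  [5] addr=0x2c blk=2 s=0: L1-HIT | VC [4]
  [6] addr=0x2b blk=2 s=0: L1-HIT | VC [4]
  [7] addr=0x2b blk=2 s=0: L1-HIT | VC [4]
  [8] addr=0x4d blk=4 s=0: VC-HIT | VC [2]
  [9] addr=0x48 blk=4 s=0: L1-HIT | VC [2]
  [10] addr=0x4d blk=4 s=0: L1-HIT | VC [2]

VC = [2]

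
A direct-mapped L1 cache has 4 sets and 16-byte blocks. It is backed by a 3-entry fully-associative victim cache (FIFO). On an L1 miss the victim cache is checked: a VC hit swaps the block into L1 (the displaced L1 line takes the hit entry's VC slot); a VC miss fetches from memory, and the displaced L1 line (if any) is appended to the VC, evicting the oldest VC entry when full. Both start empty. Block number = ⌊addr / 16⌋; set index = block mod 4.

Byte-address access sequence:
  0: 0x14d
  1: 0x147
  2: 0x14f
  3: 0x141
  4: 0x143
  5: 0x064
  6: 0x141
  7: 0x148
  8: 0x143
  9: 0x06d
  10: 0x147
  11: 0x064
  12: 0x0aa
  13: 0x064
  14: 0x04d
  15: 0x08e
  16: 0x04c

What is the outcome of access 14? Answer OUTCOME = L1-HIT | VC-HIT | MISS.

OUTCOME = MISS

0: 0x14d (blk 20, set 0) → MISS  vc=[]
1: 0x147 (blk 20, set 0) → L1-HIT  vc=[]
2: 0x14f (blk 20, set 0) → L1-HIT  vc=[]
3: 0x141 (blk 20, set 0) → L1-HIT  vc=[]
4: 0x143 (blk 20, set 0) → L1-HIT  vc=[]
5: 0x64 (blk 6, set 2) → MISS  vc=[]
6: 0x141 (blk 20, set 0) → L1-HIT  vc=[]
7: 0x148 (blk 20, set 0) → L1-HIT  vc=[]
8: 0x143 (blk 20, set 0) → L1-HIT  vc=[]
9: 0x6d (blk 6, set 2) → L1-HIT  vc=[]
10: 0x147 (blk 20, set 0) → L1-HIT  vc=[]
11: 0x64 (blk 6, set 2) → L1-HIT  vc=[]
12: 0xaa (blk 10, set 2) → MISS  vc=[6]
13: 0x64 (blk 6, set 2) → VC-HIT  vc=[10]
14: 0x4d (blk 4, set 0) → MISS  vc=[10, 20]
15: 0x8e (blk 8, set 0) → MISS  vc=[10, 20, 4]
16: 0x4c (blk 4, set 0) → VC-HIT  vc=[10, 20, 8]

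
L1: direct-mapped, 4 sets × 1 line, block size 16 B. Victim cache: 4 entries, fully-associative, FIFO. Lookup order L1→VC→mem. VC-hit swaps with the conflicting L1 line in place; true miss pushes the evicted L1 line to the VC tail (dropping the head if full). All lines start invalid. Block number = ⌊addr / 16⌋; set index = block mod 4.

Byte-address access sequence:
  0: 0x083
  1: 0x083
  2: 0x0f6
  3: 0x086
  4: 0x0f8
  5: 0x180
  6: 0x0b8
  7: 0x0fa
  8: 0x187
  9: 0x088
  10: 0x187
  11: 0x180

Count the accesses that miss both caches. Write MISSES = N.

MISSES = 4

0: 0x83 (blk 8, set 0) → MISS  vc=[]
1: 0x83 (blk 8, set 0) → L1-HIT  vc=[]
2: 0xf6 (blk 15, set 3) → MISS  vc=[]
3: 0x86 (blk 8, set 0) → L1-HIT  vc=[]
4: 0xf8 (blk 15, set 3) → L1-HIT  vc=[]
5: 0x180 (blk 24, set 0) → MISS  vc=[8]
6: 0xb8 (blk 11, set 3) → MISS  vc=[8, 15]
7: 0xfa (blk 15, set 3) → VC-HIT  vc=[8, 11]
8: 0x187 (blk 24, set 0) → L1-HIT  vc=[8, 11]
9: 0x88 (blk 8, set 0) → VC-HIT  vc=[24, 11]
10: 0x187 (blk 24, set 0) → VC-HIT  vc=[8, 11]
11: 0x180 (blk 24, set 0) → L1-HIT  vc=[8, 11]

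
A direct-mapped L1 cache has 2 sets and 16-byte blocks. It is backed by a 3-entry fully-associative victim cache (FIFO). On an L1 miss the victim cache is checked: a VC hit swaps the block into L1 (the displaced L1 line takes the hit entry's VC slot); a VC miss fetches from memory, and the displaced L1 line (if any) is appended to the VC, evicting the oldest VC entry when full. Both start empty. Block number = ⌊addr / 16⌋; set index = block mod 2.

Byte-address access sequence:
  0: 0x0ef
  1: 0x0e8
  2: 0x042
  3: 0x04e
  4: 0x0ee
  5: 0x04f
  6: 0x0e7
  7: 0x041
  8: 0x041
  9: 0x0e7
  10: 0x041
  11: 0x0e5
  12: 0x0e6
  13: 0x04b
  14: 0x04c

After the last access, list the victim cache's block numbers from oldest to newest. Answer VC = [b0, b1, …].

  [0] addr=0xef blk=14 s=0: MISS | VC []
  [1] addr=0xe8 blk=14 s=0: L1-HIT | VC []
  [2] addr=0x42 blk=4 s=0: MISS | VC [14]
  [3] addr=0x4e blk=4 s=0: L1-HIT | VC [14]
  [4] addr=0xee blk=14 s=0: VC-HIT | VC [4]
  [5] addr=0x4f blk=4 s=0: VC-HIT | VC [14]
  [6] addr=0xe7 blk=14 s=0: VC-HIT | VC [4]
  [7] addr=0x41 blk=4 s=0: VC-HIT | VC [14]
  [8] addr=0x41 blk=4 s=0: L1-HIT | VC [14]
  [9] addr=0xe7 blk=14 s=0: VC-HIT | VC [4]
  [10] addr=0x41 blk=4 s=0: VC-HIT | VC [14]
  [11] addr=0xe5 blk=14 s=0: VC-HIT | VC [4]
  [12] addr=0xe6 blk=14 s=0: L1-HIT | VC [4]
  [13] addr=0x4b blk=4 s=0: VC-HIT | VC [14]
  [14] addr=0x4c blk=4 s=0: L1-HIT | VC [14]

VC = [14]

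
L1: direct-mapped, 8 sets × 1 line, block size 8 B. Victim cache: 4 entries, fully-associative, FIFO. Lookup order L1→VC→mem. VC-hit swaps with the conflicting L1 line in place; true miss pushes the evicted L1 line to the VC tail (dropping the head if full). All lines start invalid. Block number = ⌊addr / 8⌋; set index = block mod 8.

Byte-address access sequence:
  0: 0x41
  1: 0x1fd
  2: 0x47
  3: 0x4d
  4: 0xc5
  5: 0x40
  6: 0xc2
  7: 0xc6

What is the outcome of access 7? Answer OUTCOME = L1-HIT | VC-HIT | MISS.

OUTCOME = L1-HIT

  [0] addr=0x41 blk=8 s=0: MISS | VC []
  [1] addr=0x1fd blk=63 s=7: MISS | VC []
  [2] addr=0x47 blk=8 s=0: L1-HIT | VC []
  [3] addr=0x4d blk=9 s=1: MISS | VC []
  [4] addr=0xc5 blk=24 s=0: MISS | VC [8]
  [5] addr=0x40 blk=8 s=0: VC-HIT | VC [24]
  [6] addr=0xc2 blk=24 s=0: VC-HIT | VC [8]
  [7] addr=0xc6 blk=24 s=0: L1-HIT | VC [8]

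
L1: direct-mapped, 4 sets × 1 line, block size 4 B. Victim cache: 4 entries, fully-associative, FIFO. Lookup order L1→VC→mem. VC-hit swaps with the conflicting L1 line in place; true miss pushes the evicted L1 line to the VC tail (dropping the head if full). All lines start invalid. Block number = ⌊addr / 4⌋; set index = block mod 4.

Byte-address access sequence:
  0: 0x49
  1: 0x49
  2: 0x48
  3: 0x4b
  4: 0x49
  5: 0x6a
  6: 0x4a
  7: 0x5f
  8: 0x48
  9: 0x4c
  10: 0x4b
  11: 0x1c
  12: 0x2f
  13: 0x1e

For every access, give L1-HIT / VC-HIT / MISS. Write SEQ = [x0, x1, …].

SEQ = [MISS, L1-HIT, L1-HIT, L1-HIT, L1-HIT, MISS, VC-HIT, MISS, L1-HIT, MISS, L1-HIT, MISS, MISS, VC-HIT]

  [0] addr=0x49 blk=18 s=2: MISS | VC []
  [1] addr=0x49 blk=18 s=2: L1-HIT | VC []
  [2] addr=0x48 blk=18 s=2: L1-HIT | VC []
  [3] addr=0x4b blk=18 s=2: L1-HIT | VC []
  [4] addr=0x49 blk=18 s=2: L1-HIT | VC []
  [5] addr=0x6a blk=26 s=2: MISS | VC [18]
  [6] addr=0x4a blk=18 s=2: VC-HIT | VC [26]
  [7] addr=0x5f blk=23 s=3: MISS | VC [26]
  [8] addr=0x48 blk=18 s=2: L1-HIT | VC [26]
  [9] addr=0x4c blk=19 s=3: MISS | VC [26, 23]
  [10] addr=0x4b blk=18 s=2: L1-HIT | VC [26, 23]
  [11] addr=0x1c blk=7 s=3: MISS | VC [26, 23, 19]
  [12] addr=0x2f blk=11 s=3: MISS | VC [26, 23, 19, 7]
  [13] addr=0x1e blk=7 s=3: VC-HIT | VC [26, 23, 19, 11]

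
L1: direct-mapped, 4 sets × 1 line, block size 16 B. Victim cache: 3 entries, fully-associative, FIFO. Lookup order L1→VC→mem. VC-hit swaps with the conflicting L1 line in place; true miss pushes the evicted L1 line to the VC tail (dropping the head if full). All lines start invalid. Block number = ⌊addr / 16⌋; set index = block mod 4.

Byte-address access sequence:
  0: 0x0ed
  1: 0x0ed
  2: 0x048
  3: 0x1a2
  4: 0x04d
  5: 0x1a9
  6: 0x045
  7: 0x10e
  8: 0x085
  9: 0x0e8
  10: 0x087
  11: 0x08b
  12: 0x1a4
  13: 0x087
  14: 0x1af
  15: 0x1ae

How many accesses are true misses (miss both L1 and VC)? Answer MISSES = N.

  [0] addr=0xed blk=14 s=2: MISS | VC []
  [1] addr=0xed blk=14 s=2: L1-HIT | VC []
  [2] addr=0x48 blk=4 s=0: MISS | VC []
  [3] addr=0x1a2 blk=26 s=2: MISS | VC [14]
  [4] addr=0x4d blk=4 s=0: L1-HIT | VC [14]
  [5] addr=0x1a9 blk=26 s=2: L1-HIT | VC [14]
  [6] addr=0x45 blk=4 s=0: L1-HIT | VC [14]
  [7] addr=0x10e blk=16 s=0: MISS | VC [14, 4]
  [8] addr=0x85 blk=8 s=0: MISS | VC [14, 4, 16]
  [9] addr=0xe8 blk=14 s=2: VC-HIT | VC [26, 4, 16]
  [10] addr=0x87 blk=8 s=0: L1-HIT | VC [26, 4, 16]
  [11] addr=0x8b blk=8 s=0: L1-HIT | VC [26, 4, 16]
  [12] addr=0x1a4 blk=26 s=2: VC-HIT | VC [14, 4, 16]
  [13] addr=0x87 blk=8 s=0: L1-HIT | VC [14, 4, 16]
  [14] addr=0x1af blk=26 s=2: L1-HIT | VC [14, 4, 16]
  [15] addr=0x1ae blk=26 s=2: L1-HIT | VC [14, 4, 16]

MISSES = 5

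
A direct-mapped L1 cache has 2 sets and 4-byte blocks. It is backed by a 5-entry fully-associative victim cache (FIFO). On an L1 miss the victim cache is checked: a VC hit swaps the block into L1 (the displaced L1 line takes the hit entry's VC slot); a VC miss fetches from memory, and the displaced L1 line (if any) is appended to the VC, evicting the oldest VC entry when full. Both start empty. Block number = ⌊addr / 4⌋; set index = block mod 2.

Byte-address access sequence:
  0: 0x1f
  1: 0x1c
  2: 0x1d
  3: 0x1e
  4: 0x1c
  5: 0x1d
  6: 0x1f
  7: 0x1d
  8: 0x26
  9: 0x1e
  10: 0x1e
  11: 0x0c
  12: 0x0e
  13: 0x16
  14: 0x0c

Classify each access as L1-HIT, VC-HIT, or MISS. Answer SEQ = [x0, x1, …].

SEQ = [MISS, L1-HIT, L1-HIT, L1-HIT, L1-HIT, L1-HIT, L1-HIT, L1-HIT, MISS, VC-HIT, L1-HIT, MISS, L1-HIT, MISS, VC-HIT]

#0 0x1f→b7/s1 MISS; vc=[]
#1 0x1c→b7/s1 L1-HIT; vc=[]
#2 0x1d→b7/s1 L1-HIT; vc=[]
#3 0x1e→b7/s1 L1-HIT; vc=[]
#4 0x1c→b7/s1 L1-HIT; vc=[]
#5 0x1d→b7/s1 L1-HIT; vc=[]
#6 0x1f→b7/s1 L1-HIT; vc=[]
#7 0x1d→b7/s1 L1-HIT; vc=[]
#8 0x26→b9/s1 MISS; vc=[7]
#9 0x1e→b7/s1 VC-HIT; vc=[9]
#10 0x1e→b7/s1 L1-HIT; vc=[9]
#11 0xc→b3/s1 MISS; vc=[9,7]
#12 0xe→b3/s1 L1-HIT; vc=[9,7]
#13 0x16→b5/s1 MISS; vc=[9,7,3]
#14 0xc→b3/s1 VC-HIT; vc=[9,7,5]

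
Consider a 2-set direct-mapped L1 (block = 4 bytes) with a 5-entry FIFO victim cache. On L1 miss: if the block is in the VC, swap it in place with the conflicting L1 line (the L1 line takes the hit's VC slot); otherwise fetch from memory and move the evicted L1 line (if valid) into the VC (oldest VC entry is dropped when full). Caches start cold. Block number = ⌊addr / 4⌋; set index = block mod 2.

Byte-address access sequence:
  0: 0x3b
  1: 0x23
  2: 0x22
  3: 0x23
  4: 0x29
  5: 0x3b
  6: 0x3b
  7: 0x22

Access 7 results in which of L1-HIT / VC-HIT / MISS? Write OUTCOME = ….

#0 0x3b→b14/s0 MISS; vc=[]
#1 0x23→b8/s0 MISS; vc=[14]
#2 0x22→b8/s0 L1-HIT; vc=[14]
#3 0x23→b8/s0 L1-HIT; vc=[14]
#4 0x29→b10/s0 MISS; vc=[14,8]
#5 0x3b→b14/s0 VC-HIT; vc=[10,8]
#6 0x3b→b14/s0 L1-HIT; vc=[10,8]
#7 0x22→b8/s0 VC-HIT; vc=[10,14]

OUTCOME = VC-HIT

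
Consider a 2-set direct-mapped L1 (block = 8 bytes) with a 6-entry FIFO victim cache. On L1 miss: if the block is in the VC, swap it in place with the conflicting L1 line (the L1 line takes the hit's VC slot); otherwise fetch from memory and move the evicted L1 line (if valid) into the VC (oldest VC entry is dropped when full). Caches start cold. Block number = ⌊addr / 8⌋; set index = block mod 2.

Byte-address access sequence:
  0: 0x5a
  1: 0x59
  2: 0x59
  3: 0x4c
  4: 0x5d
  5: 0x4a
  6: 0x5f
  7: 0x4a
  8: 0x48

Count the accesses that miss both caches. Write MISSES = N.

MISSES = 2

#0 0x5a→b11/s1 MISS; vc=[]
#1 0x59→b11/s1 L1-HIT; vc=[]
#2 0x59→b11/s1 L1-HIT; vc=[]
#3 0x4c→b9/s1 MISS; vc=[11]
#4 0x5d→b11/s1 VC-HIT; vc=[9]
#5 0x4a→b9/s1 VC-HIT; vc=[11]
#6 0x5f→b11/s1 VC-HIT; vc=[9]
#7 0x4a→b9/s1 VC-HIT; vc=[11]
#8 0x48→b9/s1 L1-HIT; vc=[11]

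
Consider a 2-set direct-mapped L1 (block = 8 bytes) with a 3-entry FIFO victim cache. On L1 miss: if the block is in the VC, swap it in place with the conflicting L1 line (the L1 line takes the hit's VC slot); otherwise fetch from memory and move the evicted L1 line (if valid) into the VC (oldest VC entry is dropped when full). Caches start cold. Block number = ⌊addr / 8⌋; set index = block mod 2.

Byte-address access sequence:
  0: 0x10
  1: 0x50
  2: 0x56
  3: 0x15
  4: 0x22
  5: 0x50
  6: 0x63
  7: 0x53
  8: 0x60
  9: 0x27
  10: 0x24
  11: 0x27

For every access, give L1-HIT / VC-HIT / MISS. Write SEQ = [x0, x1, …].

SEQ = [MISS, MISS, L1-HIT, VC-HIT, MISS, VC-HIT, MISS, VC-HIT, VC-HIT, VC-HIT, L1-HIT, L1-HIT]

#0 0x10→b2/s0 MISS; vc=[]
#1 0x50→b10/s0 MISS; vc=[2]
#2 0x56→b10/s0 L1-HIT; vc=[2]
#3 0x15→b2/s0 VC-HIT; vc=[10]
#4 0x22→b4/s0 MISS; vc=[10,2]
#5 0x50→b10/s0 VC-HIT; vc=[4,2]
#6 0x63→b12/s0 MISS; vc=[4,2,10]
#7 0x53→b10/s0 VC-HIT; vc=[4,2,12]
#8 0x60→b12/s0 VC-HIT; vc=[4,2,10]
#9 0x27→b4/s0 VC-HIT; vc=[12,2,10]
#10 0x24→b4/s0 L1-HIT; vc=[12,2,10]
#11 0x27→b4/s0 L1-HIT; vc=[12,2,10]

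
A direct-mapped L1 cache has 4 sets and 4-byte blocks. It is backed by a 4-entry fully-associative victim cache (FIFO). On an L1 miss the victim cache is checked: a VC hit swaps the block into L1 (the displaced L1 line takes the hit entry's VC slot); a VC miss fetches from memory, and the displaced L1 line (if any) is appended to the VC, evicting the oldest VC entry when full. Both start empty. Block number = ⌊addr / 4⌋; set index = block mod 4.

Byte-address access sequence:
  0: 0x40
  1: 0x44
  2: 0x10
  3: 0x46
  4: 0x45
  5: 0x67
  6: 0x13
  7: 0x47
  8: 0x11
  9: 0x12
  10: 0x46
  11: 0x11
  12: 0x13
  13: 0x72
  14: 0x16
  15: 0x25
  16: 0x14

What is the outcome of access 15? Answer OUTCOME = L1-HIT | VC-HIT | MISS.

0: 0x40 (blk 16, set 0) → MISS  vc=[]
1: 0x44 (blk 17, set 1) → MISS  vc=[]
2: 0x10 (blk 4, set 0) → MISS  vc=[16]
3: 0x46 (blk 17, set 1) → L1-HIT  vc=[16]
4: 0x45 (blk 17, set 1) → L1-HIT  vc=[16]
5: 0x67 (blk 25, set 1) → MISS  vc=[16, 17]
6: 0x13 (blk 4, set 0) → L1-HIT  vc=[16, 17]
7: 0x47 (blk 17, set 1) → VC-HIT  vc=[16, 25]
8: 0x11 (blk 4, set 0) → L1-HIT  vc=[16, 25]
9: 0x12 (blk 4, set 0) → L1-HIT  vc=[16, 25]
10: 0x46 (blk 17, set 1) → L1-HIT  vc=[16, 25]
11: 0x11 (blk 4, set 0) → L1-HIT  vc=[16, 25]
12: 0x13 (blk 4, set 0) → L1-HIT  vc=[16, 25]
13: 0x72 (blk 28, set 0) → MISS  vc=[16, 25, 4]
14: 0x16 (blk 5, set 1) → MISS  vc=[16, 25, 4, 17]
15: 0x25 (blk 9, set 1) → MISS  vc=[25, 4, 17, 5]
16: 0x14 (blk 5, set 1) → VC-HIT  vc=[25, 4, 17, 9]

OUTCOME = MISS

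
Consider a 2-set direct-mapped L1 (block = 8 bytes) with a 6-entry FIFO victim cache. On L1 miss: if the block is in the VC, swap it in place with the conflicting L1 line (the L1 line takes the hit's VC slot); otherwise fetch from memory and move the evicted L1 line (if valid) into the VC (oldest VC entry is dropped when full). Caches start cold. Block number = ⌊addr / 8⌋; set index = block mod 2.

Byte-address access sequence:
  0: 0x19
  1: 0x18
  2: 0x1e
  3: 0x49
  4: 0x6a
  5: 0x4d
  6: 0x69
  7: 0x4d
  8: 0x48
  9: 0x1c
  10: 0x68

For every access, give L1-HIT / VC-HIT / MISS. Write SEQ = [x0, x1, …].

SEQ = [MISS, L1-HIT, L1-HIT, MISS, MISS, VC-HIT, VC-HIT, VC-HIT, L1-HIT, VC-HIT, VC-HIT]

  [0] addr=0x19 blk=3 s=1: MISS | VC []
  [1] addr=0x18 blk=3 s=1: L1-HIT | VC []
  [2] addr=0x1e blk=3 s=1: L1-HIT | VC []
  [3] addr=0x49 blk=9 s=1: MISS | VC [3]
  [4] addr=0x6a blk=13 s=1: MISS | VC [3, 9]
  [5] addr=0x4d blk=9 s=1: VC-HIT | VC [3, 13]
  [6] addr=0x69 blk=13 s=1: VC-HIT | VC [3, 9]
  [7] addr=0x4d blk=9 s=1: VC-HIT | VC [3, 13]
  [8] addr=0x48 blk=9 s=1: L1-HIT | VC [3, 13]
  [9] addr=0x1c blk=3 s=1: VC-HIT | VC [9, 13]
  [10] addr=0x68 blk=13 s=1: VC-HIT | VC [9, 3]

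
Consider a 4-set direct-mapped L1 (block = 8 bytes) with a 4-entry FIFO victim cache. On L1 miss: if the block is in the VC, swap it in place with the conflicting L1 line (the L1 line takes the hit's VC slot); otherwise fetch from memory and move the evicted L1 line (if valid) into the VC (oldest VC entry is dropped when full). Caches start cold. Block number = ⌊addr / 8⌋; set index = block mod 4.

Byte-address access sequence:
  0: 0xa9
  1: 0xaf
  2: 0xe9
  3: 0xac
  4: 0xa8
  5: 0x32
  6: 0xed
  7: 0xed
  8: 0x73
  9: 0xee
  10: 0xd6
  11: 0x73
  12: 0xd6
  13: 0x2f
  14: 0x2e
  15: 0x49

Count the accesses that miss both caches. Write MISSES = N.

MISSES = 7

#0 0xa9→b21/s1 MISS; vc=[]
#1 0xaf→b21/s1 L1-HIT; vc=[]
#2 0xe9→b29/s1 MISS; vc=[21]
#3 0xac→b21/s1 VC-HIT; vc=[29]
#4 0xa8→b21/s1 L1-HIT; vc=[29]
#5 0x32→b6/s2 MISS; vc=[29]
#6 0xed→b29/s1 VC-HIT; vc=[21]
#7 0xed→b29/s1 L1-HIT; vc=[21]
#8 0x73→b14/s2 MISS; vc=[21,6]
#9 0xee→b29/s1 L1-HIT; vc=[21,6]
#10 0xd6→b26/s2 MISS; vc=[21,6,14]
#11 0x73→b14/s2 VC-HIT; vc=[21,6,26]
#12 0xd6→b26/s2 VC-HIT; vc=[21,6,14]
#13 0x2f→b5/s1 MISS; vc=[21,6,14,29]
#14 0x2e→b5/s1 L1-HIT; vc=[21,6,14,29]
#15 0x49→b9/s1 MISS; vc=[6,14,29,5]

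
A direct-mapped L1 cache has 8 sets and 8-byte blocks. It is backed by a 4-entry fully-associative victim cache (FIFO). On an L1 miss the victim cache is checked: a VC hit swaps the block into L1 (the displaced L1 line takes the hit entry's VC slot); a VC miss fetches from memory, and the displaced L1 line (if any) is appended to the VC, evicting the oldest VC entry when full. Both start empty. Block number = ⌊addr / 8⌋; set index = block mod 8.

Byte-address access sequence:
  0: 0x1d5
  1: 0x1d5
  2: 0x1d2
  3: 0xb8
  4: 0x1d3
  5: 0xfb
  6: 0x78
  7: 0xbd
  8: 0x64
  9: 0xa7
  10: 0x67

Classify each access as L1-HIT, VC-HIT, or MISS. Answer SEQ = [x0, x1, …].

0: 0x1d5 (blk 58, set 2) → MISS  vc=[]
1: 0x1d5 (blk 58, set 2) → L1-HIT  vc=[]
2: 0x1d2 (blk 58, set 2) → L1-HIT  vc=[]
3: 0xb8 (blk 23, set 7) → MISS  vc=[]
4: 0x1d3 (blk 58, set 2) → L1-HIT  vc=[]
5: 0xfb (blk 31, set 7) → MISS  vc=[23]
6: 0x78 (blk 15, set 7) → MISS  vc=[23, 31]
7: 0xbd (blk 23, set 7) → VC-HIT  vc=[15, 31]
8: 0x64 (blk 12, set 4) → MISS  vc=[15, 31]
9: 0xa7 (blk 20, set 4) → MISS  vc=[15, 31, 12]
10: 0x67 (blk 12, set 4) → VC-HIT  vc=[15, 31, 20]

SEQ = [MISS, L1-HIT, L1-HIT, MISS, L1-HIT, MISS, MISS, VC-HIT, MISS, MISS, VC-HIT]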